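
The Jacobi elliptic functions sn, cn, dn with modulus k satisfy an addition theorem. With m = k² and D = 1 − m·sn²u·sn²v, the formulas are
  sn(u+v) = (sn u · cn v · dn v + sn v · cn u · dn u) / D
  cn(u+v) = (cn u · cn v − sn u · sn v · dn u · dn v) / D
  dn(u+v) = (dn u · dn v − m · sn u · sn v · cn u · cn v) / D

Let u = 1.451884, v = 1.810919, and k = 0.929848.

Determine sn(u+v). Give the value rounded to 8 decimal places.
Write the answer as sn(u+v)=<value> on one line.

sn u = 0.9157484482436064, cn u = 0.4017521369444436, dn u = 0.5243434581354811
sn v = 0.9705660681590399, cn v = 0.2408350209963282, dn v = 0.4307340290095611
m = k² = 0.864617303104
D = 1 − m·sn²u·sn²v = 0.3169908634049304
sn(u+v) = (sn u·cn v·dn v + sn v·cn u·dn u)/D = 0.2994516008867997/0.3169908634049304 = 0.9446695014180087

sn(u+v)=0.94466950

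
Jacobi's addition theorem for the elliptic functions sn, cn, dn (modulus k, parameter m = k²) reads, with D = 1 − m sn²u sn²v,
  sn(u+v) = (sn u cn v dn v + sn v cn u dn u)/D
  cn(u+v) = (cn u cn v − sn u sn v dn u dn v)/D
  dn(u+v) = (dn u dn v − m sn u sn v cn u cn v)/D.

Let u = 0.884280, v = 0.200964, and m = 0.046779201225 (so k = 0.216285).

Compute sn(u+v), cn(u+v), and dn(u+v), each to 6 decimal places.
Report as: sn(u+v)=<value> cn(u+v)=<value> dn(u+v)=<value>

sn(u+v)=0.880721 cn(u+v)=0.473635 dn(u+v)=0.981690

sn u = 0.7705319902473155, cn u = 0.6374013272699633, dn u = 0.9860153517025735
sn v = 0.1995525216286363, cn v = 0.9798871318226669, dn v = 0.9990681636687205
m = k² = 0.046779201225
D = 1 − m·sn²u·sn²v = 0.9988940166471092
sn(u+v) = (sn u·cn v·dn v + sn v·cn u·dn u)/D = 0.879747077649203/0.9988940166471092 = 0.8807211405692115
cn(u+v) = (cn u·cn v − sn u·sn v·dn u·dn v)/D = 0.4731113355871771/0.9988940166471092 = 0.4736351681985483
dn(u+v) = (dn u·dn v − m·sn u·sn v·cn u·cn v)/D = 0.9806040299336208/0.9988940166471092 = 0.9816897624686144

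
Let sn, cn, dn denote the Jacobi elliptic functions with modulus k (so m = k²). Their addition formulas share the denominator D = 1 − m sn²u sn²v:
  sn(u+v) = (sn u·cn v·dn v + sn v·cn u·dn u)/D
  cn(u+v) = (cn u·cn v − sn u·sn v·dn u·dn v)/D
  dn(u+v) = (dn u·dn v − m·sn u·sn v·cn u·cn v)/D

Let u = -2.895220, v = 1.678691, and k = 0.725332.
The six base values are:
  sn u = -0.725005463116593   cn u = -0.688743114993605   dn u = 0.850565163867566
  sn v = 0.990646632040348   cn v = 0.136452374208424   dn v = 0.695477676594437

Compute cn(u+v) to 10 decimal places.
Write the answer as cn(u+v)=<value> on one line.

m = k² = 0.526106510224
D = 1 − m·sn²u·sn²v = 0.7286100450545156
cn(u+v) = (cn u·cn v − sn u·sn v·dn u·dn v)/D = 0.3308842463037205/0.7286100450545156 = 0.4541307775669814

cn(u+v)=0.4541307776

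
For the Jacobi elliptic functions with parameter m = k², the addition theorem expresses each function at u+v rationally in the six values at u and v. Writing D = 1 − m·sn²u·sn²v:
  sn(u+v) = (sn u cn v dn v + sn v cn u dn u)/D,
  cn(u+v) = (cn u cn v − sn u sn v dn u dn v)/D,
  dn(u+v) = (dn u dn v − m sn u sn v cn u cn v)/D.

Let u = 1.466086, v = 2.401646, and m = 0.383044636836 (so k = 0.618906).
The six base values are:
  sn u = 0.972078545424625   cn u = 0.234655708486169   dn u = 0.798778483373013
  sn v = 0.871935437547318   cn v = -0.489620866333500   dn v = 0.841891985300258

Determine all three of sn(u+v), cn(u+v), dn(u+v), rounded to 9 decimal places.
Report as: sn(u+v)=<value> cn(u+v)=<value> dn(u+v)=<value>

sn(u+v)=-0.327343993 cn(u+v)=-0.944905239 dn(u+v)=0.979262580

m = k² = 0.383044636836
D = 1 − m·sn²u·sn²v = 0.7248175331288813
sn(u+v) = (sn u·cn v·dn v + sn v·cn u·dn u)/D = -0.2372646651888973/0.7248175331288813 = -0.3273439925834531
cn(u+v) = (cn u·cn v − sn u·sn v·dn u·dn v)/D = -0.6848838843072871/0.7248175331288813 = -0.9449052389099789
dn(u+v) = (dn u·dn v − m·sn u·sn v·cn u·cn v)/D = 0.7097866875658788/0.7248175331288813 = 0.9792625800618846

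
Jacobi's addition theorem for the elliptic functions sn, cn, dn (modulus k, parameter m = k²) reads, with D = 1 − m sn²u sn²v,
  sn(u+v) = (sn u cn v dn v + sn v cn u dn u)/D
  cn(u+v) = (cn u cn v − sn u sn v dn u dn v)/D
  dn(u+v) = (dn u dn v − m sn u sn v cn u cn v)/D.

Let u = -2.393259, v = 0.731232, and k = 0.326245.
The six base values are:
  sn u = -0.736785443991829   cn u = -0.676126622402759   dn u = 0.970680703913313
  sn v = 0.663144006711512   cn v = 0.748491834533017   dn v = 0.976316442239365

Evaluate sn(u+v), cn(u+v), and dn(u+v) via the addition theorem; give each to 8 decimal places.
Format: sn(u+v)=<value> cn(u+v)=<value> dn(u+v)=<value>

m = k² = 0.106435800025
D = 1 − m·sn²u·sn²v = 0.9745911212141
sn(u+v) = (sn u·cn v·dn v + sn v·cn u·dn u)/D = -0.9736403748523034/0.9745911212141 = -0.9990244664238146
cn(u+v) = (cn u·cn v − sn u·sn v·dn u·dn v)/D = -0.04303805300919909/0.9745911212141 = -0.04416011194067138
dn(u+v) = (dn u·dn v − m·sn u·sn v·cn u·cn v)/D = 0.9213736019316941/0.9745911212141 = 0.9453950296447294

sn(u+v)=-0.99902447 cn(u+v)=-0.04416011 dn(u+v)=0.94539503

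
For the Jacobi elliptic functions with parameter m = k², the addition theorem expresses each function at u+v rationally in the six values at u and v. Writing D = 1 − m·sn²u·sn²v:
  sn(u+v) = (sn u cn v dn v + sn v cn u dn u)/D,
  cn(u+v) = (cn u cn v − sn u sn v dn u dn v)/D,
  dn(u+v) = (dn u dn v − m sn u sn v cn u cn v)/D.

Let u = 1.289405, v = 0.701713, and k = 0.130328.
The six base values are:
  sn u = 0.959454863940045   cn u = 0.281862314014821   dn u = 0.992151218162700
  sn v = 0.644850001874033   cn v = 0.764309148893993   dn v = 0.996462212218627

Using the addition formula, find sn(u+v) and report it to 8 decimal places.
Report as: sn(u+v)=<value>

sn(u+v)=0.91702053

m = k² = 0.016985387584
D = 1 − m·sn²u·sn²v = 0.9934980747856293
sn(u+v) = (sn u·cn v·dn v + sn v·cn u·dn u)/D = 0.911058127122739/0.9934980747856293 = 0.9170205260028525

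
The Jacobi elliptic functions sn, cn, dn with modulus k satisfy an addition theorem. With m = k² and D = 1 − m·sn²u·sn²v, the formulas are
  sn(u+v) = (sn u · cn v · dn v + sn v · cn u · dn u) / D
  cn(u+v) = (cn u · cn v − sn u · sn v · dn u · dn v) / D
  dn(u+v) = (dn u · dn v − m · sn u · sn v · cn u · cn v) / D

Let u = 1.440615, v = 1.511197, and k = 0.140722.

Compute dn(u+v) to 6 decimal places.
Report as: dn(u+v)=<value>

dn(u+v)=0.999588

sn u = 0.9906737468263702, cn u = 0.1362553754866242, dn u = 0.9902348034365191
sn v = 0.9977701543766466, cn v = 0.06674368161259016, dn v = 0.990093699655373
m = k² = 0.019802681284
D = 1 − m·sn²u·sn²v = 0.9806515435531521
dn(u+v) = (dn u·dn v − m·sn u·sn v·cn u·cn v)/D = 0.9802472281910387/0.9806515435531521 = 0.9995877074127183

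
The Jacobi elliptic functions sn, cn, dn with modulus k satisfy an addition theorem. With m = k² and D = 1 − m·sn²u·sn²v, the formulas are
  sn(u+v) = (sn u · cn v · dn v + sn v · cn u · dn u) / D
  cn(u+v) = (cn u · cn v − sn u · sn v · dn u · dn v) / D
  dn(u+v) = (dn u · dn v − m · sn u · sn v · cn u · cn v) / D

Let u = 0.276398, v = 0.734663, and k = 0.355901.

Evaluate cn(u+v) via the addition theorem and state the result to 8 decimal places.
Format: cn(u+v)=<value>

sn u = 0.2724699599315522, cn u = 0.9621642899915265, dn u = 0.9952870776714504
sn v = 0.6647547086400596, cn v = 0.7470616958062229, dn v = 0.9716103411577265
m = k² = 0.126665521801
D = 1 − m·sn²u·sn²v = 0.9958445456396444
cn(u+v) = (cn u·cn v − sn u·sn v·dn u·dn v)/D = 0.5436418908128515/0.9958445456396444 = 0.545910396550561

cn(u+v)=0.54591040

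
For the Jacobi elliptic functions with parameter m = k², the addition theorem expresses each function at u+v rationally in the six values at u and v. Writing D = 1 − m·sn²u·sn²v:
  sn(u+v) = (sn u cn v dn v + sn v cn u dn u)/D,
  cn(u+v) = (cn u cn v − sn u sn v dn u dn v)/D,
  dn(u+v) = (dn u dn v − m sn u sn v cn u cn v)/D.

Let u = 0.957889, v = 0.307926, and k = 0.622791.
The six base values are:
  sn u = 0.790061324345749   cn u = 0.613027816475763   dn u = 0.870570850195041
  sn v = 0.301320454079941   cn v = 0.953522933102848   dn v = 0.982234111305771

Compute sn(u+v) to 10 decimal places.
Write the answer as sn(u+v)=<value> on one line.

sn(u+v)=0.9210132992

m = k² = 0.387868629681
D = 1 − m·sn²u·sn²v = 0.9780181881063074
sn(u+v) = (sn u·cn v·dn v + sn v·cn u·dn u)/D = 0.9007677580856971/0.9780181881063074 = 0.921013299179858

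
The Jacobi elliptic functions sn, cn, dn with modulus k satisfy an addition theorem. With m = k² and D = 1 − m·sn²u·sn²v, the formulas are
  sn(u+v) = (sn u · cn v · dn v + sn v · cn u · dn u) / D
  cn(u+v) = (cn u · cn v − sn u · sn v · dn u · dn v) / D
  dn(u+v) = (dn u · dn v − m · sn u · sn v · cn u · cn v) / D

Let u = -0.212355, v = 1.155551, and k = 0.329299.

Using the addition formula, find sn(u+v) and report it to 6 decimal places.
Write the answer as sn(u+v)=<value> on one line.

sn(u+v)=0.801938

sn u = -0.2105949575564287, cn u = 0.9775734058636241, dn u = 0.9975924802092123
sn v = 0.9062135274627257, cn v = 0.4228203432234117, dn v = 0.9544361494660353
m = k² = 0.108437831401
D = 1 − m·sn²u·sn²v = 0.9960505388877418
sn(u+v) = (sn u·cn v·dn v + sn v·cn u·dn u)/D = 0.7987707938131747/0.9960505388877418 = 0.8019380168250668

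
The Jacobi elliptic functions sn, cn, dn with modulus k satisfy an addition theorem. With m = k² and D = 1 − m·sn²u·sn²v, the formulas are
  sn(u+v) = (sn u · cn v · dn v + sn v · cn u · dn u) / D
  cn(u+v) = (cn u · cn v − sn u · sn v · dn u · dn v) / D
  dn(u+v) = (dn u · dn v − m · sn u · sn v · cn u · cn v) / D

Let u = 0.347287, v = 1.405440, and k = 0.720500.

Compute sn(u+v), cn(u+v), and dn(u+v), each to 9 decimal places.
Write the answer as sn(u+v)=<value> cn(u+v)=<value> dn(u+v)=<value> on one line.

sn u = 0.3370289391637259, cn u = 0.9414942879094772, dn u = 0.9700690214899234
sn v = 0.9465183215687335, cn v = 0.3226500688589847, dn v = 0.7313834562887734
m = k² = 0.51912025
D = 1 − m·sn²u·sn²v = 0.9471724576376715
sn(u+v) = (sn u·cn v·dn v + sn v·cn u·dn u)/D = 0.944001253268838/0.9471724576376715 = 0.996651925060466
cn(u+v) = (cn u·cn v − sn u·sn v·dn u·dn v)/D = 0.07744222578315922/0.9471724576376715 = 0.08176148404516186
dn(u+v) = (dn u·dn v − m·sn u·sn v·cn u·cn v)/D = 0.6591871457143232/0.9471724576376715 = 0.6959526117961578

sn(u+v)=0.996651925 cn(u+v)=0.081761484 dn(u+v)=0.695952612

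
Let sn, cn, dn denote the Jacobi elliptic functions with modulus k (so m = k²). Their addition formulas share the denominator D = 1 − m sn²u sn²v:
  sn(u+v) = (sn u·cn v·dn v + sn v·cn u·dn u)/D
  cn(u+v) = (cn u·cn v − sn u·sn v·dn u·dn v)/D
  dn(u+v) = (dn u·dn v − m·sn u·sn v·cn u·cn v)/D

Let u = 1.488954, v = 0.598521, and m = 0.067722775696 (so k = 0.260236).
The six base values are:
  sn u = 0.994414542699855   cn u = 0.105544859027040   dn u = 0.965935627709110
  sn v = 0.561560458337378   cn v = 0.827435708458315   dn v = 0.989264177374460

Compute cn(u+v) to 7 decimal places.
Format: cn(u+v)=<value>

m = k² = 0.067722775696
D = 1 − m·sn²u·sn²v = 0.978881516753444
cn(u+v) = (cn u·cn v − sn u·sn v·dn u·dn v)/D = -0.4462790228909623/0.978881516753444 = -0.4559070891144111

cn(u+v)=-0.4559071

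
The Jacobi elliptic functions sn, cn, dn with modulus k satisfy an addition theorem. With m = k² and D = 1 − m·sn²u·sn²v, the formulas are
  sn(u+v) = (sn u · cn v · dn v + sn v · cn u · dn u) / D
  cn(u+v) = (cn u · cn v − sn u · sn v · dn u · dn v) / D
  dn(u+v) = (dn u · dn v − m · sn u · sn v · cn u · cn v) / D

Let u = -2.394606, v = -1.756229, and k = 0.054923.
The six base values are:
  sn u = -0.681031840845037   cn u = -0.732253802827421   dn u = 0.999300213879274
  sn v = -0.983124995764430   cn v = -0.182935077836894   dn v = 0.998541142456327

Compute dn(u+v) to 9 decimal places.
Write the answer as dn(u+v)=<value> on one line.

dn(u+v)=0.998922635

m = k² = 0.003016535929
D = 1 − m·sn²u·sn²v = 0.9986477380959534
dn(u+v) = (dn u·dn v − m·sn u·sn v·cn u·cn v)/D = 0.9975718298746415/0.9986477380959534 = 0.9989226348989051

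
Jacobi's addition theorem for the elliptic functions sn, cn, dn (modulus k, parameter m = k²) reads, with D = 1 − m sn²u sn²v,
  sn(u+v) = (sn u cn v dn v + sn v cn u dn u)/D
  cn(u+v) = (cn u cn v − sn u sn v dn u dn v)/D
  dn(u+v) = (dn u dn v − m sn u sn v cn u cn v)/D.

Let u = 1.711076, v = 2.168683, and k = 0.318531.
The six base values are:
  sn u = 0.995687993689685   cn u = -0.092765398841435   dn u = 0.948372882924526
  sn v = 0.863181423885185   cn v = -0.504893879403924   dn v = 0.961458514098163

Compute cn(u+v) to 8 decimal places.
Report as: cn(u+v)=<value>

m = k² = 0.101461997961
D = 1 − m·sn²u·sn²v = 0.9250530227323831
cn(u+v) = (cn u·cn v − sn u·sn v·dn u·dn v)/D = -0.7368365864946137/0.9250530227323831 = -0.7965344346621089

cn(u+v)=-0.79653443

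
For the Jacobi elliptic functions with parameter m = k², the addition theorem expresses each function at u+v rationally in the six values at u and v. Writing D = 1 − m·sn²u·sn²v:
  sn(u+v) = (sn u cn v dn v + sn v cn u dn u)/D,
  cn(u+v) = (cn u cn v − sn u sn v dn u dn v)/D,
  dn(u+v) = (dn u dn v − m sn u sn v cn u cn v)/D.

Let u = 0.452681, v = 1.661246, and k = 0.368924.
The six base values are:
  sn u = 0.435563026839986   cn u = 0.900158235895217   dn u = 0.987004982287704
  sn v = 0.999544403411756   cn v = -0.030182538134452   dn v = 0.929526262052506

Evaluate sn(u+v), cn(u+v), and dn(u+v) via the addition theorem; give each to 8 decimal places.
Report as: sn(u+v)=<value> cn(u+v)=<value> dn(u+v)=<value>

m = k² = 0.136104917776
D = 1 − m·sn²u·sn²v = 0.974202357770398
sn(u+v) = (sn u·cn v·dn v + sn v·cn u·dn u)/D = 0.8758359621453512/0.974202357770398 = 0.8990287850974079
cn(u+v) = (cn u·cn v − sn u·sn v·dn u·dn v)/D = -0.4265930159980699/0.974202357770398 = -0.4378895335199037
dn(u+v) = (dn u·dn v − m·sn u·sn v·cn u·cn v)/D = 0.9190569615754155/0.974202357770398 = 0.943394310478584

sn(u+v)=0.89902879 cn(u+v)=-0.43788953 dn(u+v)=0.94339431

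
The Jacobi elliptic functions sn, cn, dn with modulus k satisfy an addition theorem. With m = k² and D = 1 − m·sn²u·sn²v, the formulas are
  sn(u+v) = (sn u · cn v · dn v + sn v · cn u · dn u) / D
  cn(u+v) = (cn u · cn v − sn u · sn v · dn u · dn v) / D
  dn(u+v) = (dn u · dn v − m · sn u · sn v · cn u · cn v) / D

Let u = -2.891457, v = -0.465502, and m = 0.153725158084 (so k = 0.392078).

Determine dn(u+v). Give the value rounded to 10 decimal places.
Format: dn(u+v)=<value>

sn u = -0.3720195154565796, cn u = -0.9282249081550504, dn u = 0.9893051428415659
sn v = -0.4466617429810142, cn v = 0.8947029045203567, dn v = 0.9845459862597382
m = k² = 0.153725158084
D = 1 − m·sn²u·sn²v = 0.9957554279840071
dn(u+v) = (dn u·dn v − m·sn u·sn v·cn u·cn v)/D = 0.995230355220691/0.9957554279840071 = 0.9994726890272854

dn(u+v)=0.9994726890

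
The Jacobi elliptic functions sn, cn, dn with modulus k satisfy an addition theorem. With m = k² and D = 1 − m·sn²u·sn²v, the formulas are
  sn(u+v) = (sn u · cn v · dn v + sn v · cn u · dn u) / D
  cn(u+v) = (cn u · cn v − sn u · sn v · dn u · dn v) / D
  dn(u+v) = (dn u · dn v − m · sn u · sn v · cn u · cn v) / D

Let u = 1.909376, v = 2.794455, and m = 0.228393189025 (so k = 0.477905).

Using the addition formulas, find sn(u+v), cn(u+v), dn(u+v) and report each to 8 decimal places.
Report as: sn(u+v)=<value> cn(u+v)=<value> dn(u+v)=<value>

sn u = 0.9786545421162526, cn u = -0.2055122555840112, dn u = 0.8838852091232802
sn v = 0.5209235900465345, cn v = -0.8536033114585663, dn v = 0.9685158271917319
m = k² = 0.228393189025
D = 1 − m·sn²u·sn²v = 0.9406405278212653
sn(u+v) = (sn u·cn v·dn v + sn v·cn u·dn u)/D = -0.9037067986078808/0.9406405278212653 = -0.9607355539964546
cn(u+v) = (cn u·cn v − sn u·sn v·dn u·dn v)/D = -0.2609954496342106/0.9406405278212653 = -0.2774656650598871
dn(u+v) = (dn u·dn v − m·sn u·sn v·cn u·cn v)/D = 0.8356309518362054/0.9406405278212653 = 0.8883637554632207

sn(u+v)=-0.96073555 cn(u+v)=-0.27746567 dn(u+v)=0.88836376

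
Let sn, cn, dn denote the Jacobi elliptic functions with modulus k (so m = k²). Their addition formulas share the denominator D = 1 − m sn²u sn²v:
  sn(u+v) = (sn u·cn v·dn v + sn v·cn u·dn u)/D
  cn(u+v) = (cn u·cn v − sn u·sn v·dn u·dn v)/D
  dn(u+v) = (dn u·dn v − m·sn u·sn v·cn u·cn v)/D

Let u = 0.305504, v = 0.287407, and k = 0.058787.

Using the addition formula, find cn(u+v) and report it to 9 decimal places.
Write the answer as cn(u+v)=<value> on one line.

sn u = 0.3007585030037593, cn u = 0.9537003317976448, dn u = 0.9998436843812232
sn v = 0.2834536419315988, cn v = 0.9589859398738404, dn v = 0.9998611560905653
m = k² = 0.003455911369
D = 1 − m·sn²u·sn²v = 0.9999748833040849
cn(u+v) = (cn u·cn v − sn u·sn v·dn u·dn v)/D = 0.8293592768507966/0.9999748833040849 = 0.8293801081387708

cn(u+v)=0.829380108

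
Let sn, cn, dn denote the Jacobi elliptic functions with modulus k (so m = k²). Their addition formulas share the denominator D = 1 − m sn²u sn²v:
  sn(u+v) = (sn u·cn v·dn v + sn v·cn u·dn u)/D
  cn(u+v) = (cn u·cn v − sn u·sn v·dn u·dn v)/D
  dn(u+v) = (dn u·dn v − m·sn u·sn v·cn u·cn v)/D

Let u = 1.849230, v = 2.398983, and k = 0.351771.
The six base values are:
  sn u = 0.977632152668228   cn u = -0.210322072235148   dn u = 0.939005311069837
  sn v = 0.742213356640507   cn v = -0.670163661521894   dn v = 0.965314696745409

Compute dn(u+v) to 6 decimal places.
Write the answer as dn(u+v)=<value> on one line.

dn(u+v)=0.956070

m = k² = 0.123742836441
D = 1 − m·sn²u·sn²v = 0.9348478802179636
dn(u+v) = (dn u·dn v − m·sn u·sn v·cn u·cn v)/D = 0.8937798144829838/0.9348478802179636 = 0.9560697878189502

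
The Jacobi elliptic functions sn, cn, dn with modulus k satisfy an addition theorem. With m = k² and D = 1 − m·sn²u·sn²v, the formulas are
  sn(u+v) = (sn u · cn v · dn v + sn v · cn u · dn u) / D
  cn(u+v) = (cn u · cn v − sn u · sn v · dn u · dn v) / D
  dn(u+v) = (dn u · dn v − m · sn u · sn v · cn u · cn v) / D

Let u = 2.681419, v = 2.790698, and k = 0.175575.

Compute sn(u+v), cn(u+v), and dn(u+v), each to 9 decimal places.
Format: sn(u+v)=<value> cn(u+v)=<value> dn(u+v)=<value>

sn(u+v)=-0.756228560 cn(u+v)=0.654307546 dn(u+v)=0.991146228

sn u = 0.465549530335231, cn u = -0.8850218273040761, dn u = 0.9966537808908046
sn v = 0.3665240725029184, cn v = -0.9304085684664966, dn v = 0.9979272320030685
m = k² = 0.030826580625
D = 1 − m·sn²u·sn²v = 0.9991024427759074
sn(u+v) = (sn u·cn v·dn v + sn v·cn u·dn u)/D = -0.7555498017797908/0.9991024427759074 = -0.7562285601870518
cn(u+v) = (cn u·cn v − sn u·sn v·dn u·dn v)/D = 0.6537202675390325/0.9991024427759074 = 0.6543075460037264
dn(u+v) = (dn u·dn v − m·sn u·sn v·cn u·cn v)/D = 0.9902566172327614/0.9991024427759074 = 0.9911462276895563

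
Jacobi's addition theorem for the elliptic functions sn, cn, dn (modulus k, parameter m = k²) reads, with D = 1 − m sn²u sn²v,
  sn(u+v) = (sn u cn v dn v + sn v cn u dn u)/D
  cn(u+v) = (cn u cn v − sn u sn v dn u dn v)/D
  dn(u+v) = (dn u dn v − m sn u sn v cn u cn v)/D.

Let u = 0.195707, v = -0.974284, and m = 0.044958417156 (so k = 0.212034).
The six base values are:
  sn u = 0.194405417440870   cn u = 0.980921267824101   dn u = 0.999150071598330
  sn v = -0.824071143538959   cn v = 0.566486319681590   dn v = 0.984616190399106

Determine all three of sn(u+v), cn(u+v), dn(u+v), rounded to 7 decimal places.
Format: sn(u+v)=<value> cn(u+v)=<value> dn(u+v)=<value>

sn(u+v)=-0.7000358 cn(u+v)=0.7141077 dn(u+v)=0.9889227

m = k² = 0.044958417156
D = 1 − m·sn²u·sn²v = 0.9988461292817614
sn(u+v) = (sn u·cn v·dn v + sn v·cn u·dn u)/D = -0.699228051076558/0.9988461292817614 = -0.7000358018900777
cn(u+v) = (cn u·cn v − sn u·sn v·dn u·dn v)/D = 0.7132837602026529/0.9988461292817614 = 0.7141077482229947
dn(u+v) = (dn u·dn v − m·sn u·sn v·cn u·cn v)/D = 0.9877816188946714/0.9988461292817614 = 0.9889227078498606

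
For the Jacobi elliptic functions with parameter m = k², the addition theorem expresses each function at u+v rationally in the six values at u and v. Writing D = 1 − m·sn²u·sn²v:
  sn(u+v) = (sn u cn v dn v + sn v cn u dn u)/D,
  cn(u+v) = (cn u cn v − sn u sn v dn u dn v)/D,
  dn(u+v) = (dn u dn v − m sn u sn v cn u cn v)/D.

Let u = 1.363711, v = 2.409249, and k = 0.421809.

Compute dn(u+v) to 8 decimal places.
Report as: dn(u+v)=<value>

dn(u+v)=0.98139369

sn u = 0.9666532604828445, cn u = 0.2560888010005238, dn u = 0.9130967140073295
sn v = 0.7645828966589743, cn v = -0.6445254022430553, dn v = 0.9465667562751145
m = k² = 0.177922832481
D = 1 − m·sn²u·sn²v = 0.9028098434302333
dn(u+v) = (dn u·dn v − m·sn u·sn v·cn u·cn v)/D = 0.886011885691106/0.9028098434302333 = 0.9813936923025747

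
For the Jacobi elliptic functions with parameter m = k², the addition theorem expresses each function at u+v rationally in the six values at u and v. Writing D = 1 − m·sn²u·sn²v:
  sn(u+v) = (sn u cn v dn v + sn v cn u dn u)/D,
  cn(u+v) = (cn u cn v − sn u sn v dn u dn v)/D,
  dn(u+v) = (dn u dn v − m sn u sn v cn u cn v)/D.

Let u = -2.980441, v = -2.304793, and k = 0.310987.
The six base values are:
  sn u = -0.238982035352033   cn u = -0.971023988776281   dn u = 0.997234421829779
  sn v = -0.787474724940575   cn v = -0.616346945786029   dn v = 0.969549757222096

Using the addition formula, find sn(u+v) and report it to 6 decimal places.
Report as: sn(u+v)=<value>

m = k² = 0.096712914169
D = 1 − m·sn²u·sn²v = 0.9965747819203171
sn(u+v) = (sn u·cn v·dn v + sn v·cn u·dn u)/D = 0.9053527834522112/0.9965747819203171 = 0.9084644723877834

sn(u+v)=0.908464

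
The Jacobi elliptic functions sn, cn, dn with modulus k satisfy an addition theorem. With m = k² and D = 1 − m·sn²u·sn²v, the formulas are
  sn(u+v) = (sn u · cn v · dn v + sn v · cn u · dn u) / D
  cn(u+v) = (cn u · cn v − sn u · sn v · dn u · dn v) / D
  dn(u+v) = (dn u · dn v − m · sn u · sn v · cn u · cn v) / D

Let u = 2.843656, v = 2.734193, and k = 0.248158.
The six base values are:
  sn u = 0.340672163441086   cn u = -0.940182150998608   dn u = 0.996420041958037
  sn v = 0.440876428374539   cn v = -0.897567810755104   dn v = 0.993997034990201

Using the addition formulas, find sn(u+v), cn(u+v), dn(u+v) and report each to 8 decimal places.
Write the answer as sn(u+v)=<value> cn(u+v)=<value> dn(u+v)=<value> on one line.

m = k² = 0.061582392964
D = 1 − m·sn²u·sn²v = 0.9986108037024776
sn(u+v) = (sn u·cn v·dn v + sn v·cn u·dn u)/D = -0.7169610443805431/0.9986108037024776 = -0.7179584295726805
cn(u+v) = (cn u·cn v − sn u·sn v·dn u·dn v)/D = 0.6951189812629699/0.9986108037024776 = 0.6960859813309922
dn(u+v) = (dn u·dn v − m·sn u·sn v·cn u·cn v)/D = 0.9826332716222698/0.9986108037024776 = 0.9840002411139865

sn(u+v)=-0.71795843 cn(u+v)=0.69608598 dn(u+v)=0.98400024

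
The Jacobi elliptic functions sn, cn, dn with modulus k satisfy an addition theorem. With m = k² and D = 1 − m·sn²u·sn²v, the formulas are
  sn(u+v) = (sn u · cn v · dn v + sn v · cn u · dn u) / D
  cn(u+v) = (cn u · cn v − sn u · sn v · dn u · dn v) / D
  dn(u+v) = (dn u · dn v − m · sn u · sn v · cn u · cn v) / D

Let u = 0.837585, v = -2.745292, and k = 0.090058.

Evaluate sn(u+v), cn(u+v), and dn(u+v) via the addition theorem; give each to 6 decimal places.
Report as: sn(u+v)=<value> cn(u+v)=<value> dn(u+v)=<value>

sn(u+v)=-0.945261 cn(u+v)=-0.326316 dn(u+v)=0.996370

sn u = 0.7425671165262868, cn u = 0.66977166068283, dn u = 0.9977614211296281
sn v = -0.3918249892991967, cn v = -0.9200397696625317, dn v = 0.9993772207747048
m = k² = 0.008110443364
D = 1 − m·sn²u·sn²v = 0.9993134055584396
sn(u+v) = (sn u·cn v·dn v + sn v·cn u·dn u)/D = -0.9446115977108348/0.9993134055584396 = -0.9452606083903816
cn(u+v) = (cn u·cn v − sn u·sn v·dn u·dn v)/D = -0.3260923366149387/0.9993134055584396 = -0.3263163836301292
dn(u+v) = (dn u·dn v − m·sn u·sn v·cn u·cn v)/D = 0.995685897428035/0.9993134055584396 = 0.9963699995314508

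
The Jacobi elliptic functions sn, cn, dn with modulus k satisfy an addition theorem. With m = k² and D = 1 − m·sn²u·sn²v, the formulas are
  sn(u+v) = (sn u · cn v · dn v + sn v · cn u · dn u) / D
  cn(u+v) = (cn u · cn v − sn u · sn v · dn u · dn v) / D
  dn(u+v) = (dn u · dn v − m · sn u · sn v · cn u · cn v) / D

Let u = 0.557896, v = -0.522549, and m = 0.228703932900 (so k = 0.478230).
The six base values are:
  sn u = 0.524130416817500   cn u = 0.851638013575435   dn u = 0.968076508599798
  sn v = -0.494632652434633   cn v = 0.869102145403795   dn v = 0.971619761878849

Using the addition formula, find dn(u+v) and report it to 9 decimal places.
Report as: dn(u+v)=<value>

dn(u+v)=0.999857190

m = k² = 0.2287039329
D = 1 − m·sn²u·sn²v = 0.9846284406877856
dn(u+v) = (dn u·dn v − m·sn u·sn v·cn u·cn v)/D = 0.9844878262456688/0.9846284406877856 = 0.9998571903508915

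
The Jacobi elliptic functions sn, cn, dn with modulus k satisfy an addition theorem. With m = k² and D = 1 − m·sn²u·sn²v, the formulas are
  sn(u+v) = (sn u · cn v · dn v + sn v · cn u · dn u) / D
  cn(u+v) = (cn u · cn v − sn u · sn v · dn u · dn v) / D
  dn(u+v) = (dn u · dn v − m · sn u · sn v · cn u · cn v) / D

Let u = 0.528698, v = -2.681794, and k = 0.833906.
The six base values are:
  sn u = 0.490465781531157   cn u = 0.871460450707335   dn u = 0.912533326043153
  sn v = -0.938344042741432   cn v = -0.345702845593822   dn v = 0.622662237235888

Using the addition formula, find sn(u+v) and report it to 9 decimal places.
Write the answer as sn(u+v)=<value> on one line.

m = k² = 0.695399216836
D = 1 − m·sn²u·sn²v = 0.8527091304913665
sn(u+v) = (sn u·cn v·dn v + sn v·cn u·dn u)/D = -0.85178137826628/0.8527091304913665 = -0.9989119944985789

sn(u+v)=-0.998911994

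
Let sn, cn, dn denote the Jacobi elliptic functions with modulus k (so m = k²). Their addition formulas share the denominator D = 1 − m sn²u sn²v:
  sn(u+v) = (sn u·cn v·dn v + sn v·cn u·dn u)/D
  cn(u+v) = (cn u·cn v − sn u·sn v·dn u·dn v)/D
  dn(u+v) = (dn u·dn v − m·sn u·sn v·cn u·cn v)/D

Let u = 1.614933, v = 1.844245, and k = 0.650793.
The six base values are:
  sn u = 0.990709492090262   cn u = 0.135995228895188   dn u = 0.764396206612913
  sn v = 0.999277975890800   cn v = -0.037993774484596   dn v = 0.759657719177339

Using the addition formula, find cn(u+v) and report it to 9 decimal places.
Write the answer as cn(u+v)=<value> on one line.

m = k² = 0.423531528849
D = 1 − m·sn²u·sn²v = 0.5849016325634788
cn(u+v) = (cn u·cn v − sn u·sn v·dn u·dn v)/D = -0.5800362742270687/0.5849016325634788 = -0.9916817494335134

cn(u+v)=-0.991681749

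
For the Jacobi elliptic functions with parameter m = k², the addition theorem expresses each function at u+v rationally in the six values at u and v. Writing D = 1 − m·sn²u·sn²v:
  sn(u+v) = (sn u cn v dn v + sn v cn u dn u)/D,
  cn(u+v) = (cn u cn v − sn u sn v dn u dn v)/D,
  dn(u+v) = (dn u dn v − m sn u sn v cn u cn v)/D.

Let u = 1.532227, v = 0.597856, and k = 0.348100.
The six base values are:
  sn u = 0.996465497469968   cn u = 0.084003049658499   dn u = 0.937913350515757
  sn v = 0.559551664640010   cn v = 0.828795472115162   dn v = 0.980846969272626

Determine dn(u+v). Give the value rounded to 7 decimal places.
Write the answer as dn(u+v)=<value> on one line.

m = k² = 0.12117361
D = 1 − m·sn²u·sn²v = 0.962328495726091
dn(u+v) = (dn u·dn v − m·sn u·sn v·cn u·cn v)/D = 0.9152456231081171/0.962328495726091 = 0.9510740118087751

dn(u+v)=0.9510740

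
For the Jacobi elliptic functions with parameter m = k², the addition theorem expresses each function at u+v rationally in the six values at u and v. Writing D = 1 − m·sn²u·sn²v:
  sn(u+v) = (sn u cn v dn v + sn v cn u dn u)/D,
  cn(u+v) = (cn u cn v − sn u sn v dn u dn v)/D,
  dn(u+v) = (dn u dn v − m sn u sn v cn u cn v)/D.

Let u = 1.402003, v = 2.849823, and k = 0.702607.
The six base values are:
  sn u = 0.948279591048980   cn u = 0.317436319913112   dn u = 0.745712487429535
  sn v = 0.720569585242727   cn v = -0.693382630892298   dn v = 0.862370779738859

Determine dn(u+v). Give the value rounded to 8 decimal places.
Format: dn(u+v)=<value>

m = k² = 0.493656596449
D = 1 − m·sn²u·sn²v = 0.7695113172628823
dn(u+v) = (dn u·dn v − m·sn u·sn v·cn u·cn v)/D = 0.7173255973233459/0.7695113172628823 = 0.9321832976736993

dn(u+v)=0.93218330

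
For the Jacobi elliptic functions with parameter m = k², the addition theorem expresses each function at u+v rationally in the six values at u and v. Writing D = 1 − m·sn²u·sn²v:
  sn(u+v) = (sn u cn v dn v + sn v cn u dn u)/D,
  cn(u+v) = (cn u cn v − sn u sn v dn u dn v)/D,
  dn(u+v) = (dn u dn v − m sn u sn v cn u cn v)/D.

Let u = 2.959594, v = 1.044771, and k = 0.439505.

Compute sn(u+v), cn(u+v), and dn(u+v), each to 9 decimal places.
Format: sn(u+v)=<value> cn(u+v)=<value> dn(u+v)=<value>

sn u = 0.3442276271244318, cn u = -0.9388862235245989, dn u = 0.9884894574718225
sn v = 0.8496665288292967, cn v = 0.52732038628065, dn v = 0.9276572792348911
m = k² = 0.193164645025
D = 1 − m·sn²u·sn²v = 0.9834759649630007
sn(u+v) = (sn u·cn v·dn v + sn v·cn u·dn u)/D = -0.6201710544564855/0.9834759649630007 = -0.6305909615999786
cn(u+v) = (cn u·cn v − sn u·sn v·dn u·dn v)/D = -0.7632907944382903/0.9834759649630007 = -0.7761153517025767
dn(u+v) = (dn u·dn v − m·sn u·sn v·cn u·cn v)/D = 0.9449505313959006/0.9834759649630007 = 0.9608272749517071

sn(u+v)=-0.630590962 cn(u+v)=-0.776115352 dn(u+v)=0.960827275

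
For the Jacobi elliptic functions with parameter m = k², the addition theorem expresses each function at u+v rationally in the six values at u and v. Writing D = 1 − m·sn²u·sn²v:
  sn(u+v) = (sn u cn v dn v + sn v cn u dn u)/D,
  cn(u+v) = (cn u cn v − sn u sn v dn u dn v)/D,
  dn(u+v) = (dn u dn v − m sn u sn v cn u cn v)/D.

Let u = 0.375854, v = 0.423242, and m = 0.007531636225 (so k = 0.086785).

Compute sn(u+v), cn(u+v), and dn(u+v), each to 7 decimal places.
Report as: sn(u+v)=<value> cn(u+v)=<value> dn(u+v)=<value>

sn u = 0.3670067824080923, cn u = 0.9302182656056906, dn u = 0.9994926382687837
sn v = 0.4106348254308886, cn v = 0.9117998904054242, dn v = 0.9993648023972274
m = k² = 0.007531636225
D = 1 − m·sn²u·sn²v = 0.9998289397614961
sn(u+v) = (sn u·cn v·dn v + sn v·cn u·dn u)/D = 0.7162103965880323/0.9998289397614961 = 0.7163329326703431
cn(u+v) = (cn u·cn v − sn u·sn v·dn u·dn v)/D = 0.6976392883172585/0.9998289397614961 = 0.6977586470778458
dn(u+v) = (dn u·dn v − m·sn u·sn v·cn u·cn v)/D = 0.9978950349408826/0.9998289397614961 = 0.9980657643085678

sn(u+v)=0.7163329 cn(u+v)=0.6977586 dn(u+v)=0.9980658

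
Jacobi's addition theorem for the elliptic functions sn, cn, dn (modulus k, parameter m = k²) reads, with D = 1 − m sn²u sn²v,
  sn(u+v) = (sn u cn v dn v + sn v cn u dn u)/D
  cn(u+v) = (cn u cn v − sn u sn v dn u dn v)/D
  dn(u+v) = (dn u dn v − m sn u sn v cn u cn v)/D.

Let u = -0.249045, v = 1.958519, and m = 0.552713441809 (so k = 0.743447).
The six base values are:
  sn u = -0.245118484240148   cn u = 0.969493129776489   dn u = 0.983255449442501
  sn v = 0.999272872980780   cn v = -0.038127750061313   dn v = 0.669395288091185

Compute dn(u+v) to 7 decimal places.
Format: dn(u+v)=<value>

dn(u+v)=0.6755849

m = k² = 0.552713441809
D = 1 − m·sn²u·sn²v = 0.9668395552172999
dn(u+v) = (dn u·dn v − m·sn u·sn v·cn u·cn v)/D = 0.6531822330009345/0.9668395552172999 = 0.6755849297602744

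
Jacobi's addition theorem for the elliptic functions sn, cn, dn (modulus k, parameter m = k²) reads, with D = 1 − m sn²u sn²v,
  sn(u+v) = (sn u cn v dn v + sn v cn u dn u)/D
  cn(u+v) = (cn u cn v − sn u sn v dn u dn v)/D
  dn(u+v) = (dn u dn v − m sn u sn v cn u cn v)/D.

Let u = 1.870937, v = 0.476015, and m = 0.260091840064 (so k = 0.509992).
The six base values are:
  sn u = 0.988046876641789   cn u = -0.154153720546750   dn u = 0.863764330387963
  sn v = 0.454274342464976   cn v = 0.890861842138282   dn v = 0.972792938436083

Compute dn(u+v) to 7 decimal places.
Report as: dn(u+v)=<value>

dn(u+v)=0.9036454

m = k² = 0.260091840064
D = 1 − m·sn²u·sn²v = 0.9476015737669962
dn(u+v) = (dn u·dn v − m·sn u·sn v·cn u·cn v)/D = 0.8562958096771215/0.9476015737669962 = 0.9036454068697804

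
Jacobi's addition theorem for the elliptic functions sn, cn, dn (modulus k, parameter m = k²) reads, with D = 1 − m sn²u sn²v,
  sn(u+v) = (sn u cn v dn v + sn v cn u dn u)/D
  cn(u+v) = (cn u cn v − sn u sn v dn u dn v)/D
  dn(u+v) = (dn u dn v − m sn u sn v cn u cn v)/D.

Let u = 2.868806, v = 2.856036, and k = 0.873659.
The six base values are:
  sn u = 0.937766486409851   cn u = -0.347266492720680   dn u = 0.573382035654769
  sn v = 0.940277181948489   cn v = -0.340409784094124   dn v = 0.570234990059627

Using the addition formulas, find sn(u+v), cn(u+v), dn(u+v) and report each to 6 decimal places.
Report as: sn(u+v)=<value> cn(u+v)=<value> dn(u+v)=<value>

sn(u+v)=-0.908275 cn(u+v)=-0.418375 dn(u+v)=0.608541

m = k² = 0.763280048281
D = 1 − m·sn²u·sn²v = 0.4065486523125895
sn(u+v) = (sn u·cn v·dn v + sn v·cn u·dn u)/D = -0.3692577782250982/0.4065486523125895 = -0.908274510626544
cn(u+v) = (cn u·cn v − sn u·sn v·dn u·dn v)/D = -0.1700896819840844/0.4065486523125895 = -0.4183747283788924
dn(u+v) = (dn u·dn v − m·sn u·sn v·cn u·cn v)/D = 0.2474016464681845/0.4065486523125895 = 0.6085413026482276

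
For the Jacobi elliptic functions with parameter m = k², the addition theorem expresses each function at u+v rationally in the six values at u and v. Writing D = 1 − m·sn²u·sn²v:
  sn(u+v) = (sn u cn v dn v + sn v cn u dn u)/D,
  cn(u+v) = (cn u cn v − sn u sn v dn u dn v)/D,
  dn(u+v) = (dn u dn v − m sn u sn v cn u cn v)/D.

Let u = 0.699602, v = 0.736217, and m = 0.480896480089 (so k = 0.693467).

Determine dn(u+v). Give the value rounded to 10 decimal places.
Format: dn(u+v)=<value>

sn u = 0.6248215479488564, cn u = 0.7807675923210408, dn u = 0.9012530545607575
sn v = 0.6501215188189016, cn v = 0.7598302512855122, dn v = 0.8926058820650509
m = k² = 0.480896480089
D = 1 − m·sn²u·sn²v = 0.9206489500185575
dn(u+v) = (dn u·dn v − m·sn u·sn v·cn u·cn v)/D = 0.6885752363180526/0.9206489500185575 = 0.7479237730126918

dn(u+v)=0.7479237730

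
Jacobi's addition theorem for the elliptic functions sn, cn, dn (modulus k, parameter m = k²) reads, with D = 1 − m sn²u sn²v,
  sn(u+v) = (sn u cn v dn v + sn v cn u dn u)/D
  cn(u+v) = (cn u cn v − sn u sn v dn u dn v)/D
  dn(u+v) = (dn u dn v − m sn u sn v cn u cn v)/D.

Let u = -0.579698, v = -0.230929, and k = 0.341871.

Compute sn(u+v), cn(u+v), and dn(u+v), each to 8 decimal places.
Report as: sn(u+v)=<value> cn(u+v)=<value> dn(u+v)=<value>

sn(u+v)=-0.71843472 cn(u+v)=0.69559439 dn(u+v)=0.96936822

sn u = -0.5448040239299963, cn u = 0.838563399815234, dn u = 0.9825018743287603
sn v = -0.2286509813882574, cn v = 0.9735084636048044, dn v = 0.9969401113432537
m = k² = 0.116875780641
D = 1 − m·sn²u·sn²v = 0.9981863591992234
sn(u+v) = (sn u·cn v·dn v + sn v·cn u·dn u)/D = -0.7171317337695213/0.9981863591992234 = -0.7184347162836678
cn(u+v) = (cn u·cn v − sn u·sn v·dn u·dn v)/D = 0.694332833813958/0.9981863591992234 = 0.695594392184415
dn(u+v) = (dn u·dn v − m·sn u·sn v·cn u·cn v)/D = 0.9676101352851985/0.9981863591992234 = 0.9693682210418563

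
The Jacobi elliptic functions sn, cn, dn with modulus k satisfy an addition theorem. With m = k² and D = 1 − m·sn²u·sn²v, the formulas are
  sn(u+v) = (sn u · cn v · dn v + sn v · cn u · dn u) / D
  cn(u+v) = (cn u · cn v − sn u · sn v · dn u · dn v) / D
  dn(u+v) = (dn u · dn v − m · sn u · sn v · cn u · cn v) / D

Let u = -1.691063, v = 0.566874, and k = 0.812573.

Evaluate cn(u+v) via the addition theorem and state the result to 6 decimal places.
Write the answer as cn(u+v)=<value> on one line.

cn(u+v)=0.537228

sn u = -0.9811675243352748, cn u = 0.1931587150241686, dn u = 0.6036225363592944
sn v = 0.5211733640336297, cn v = 0.8534508331602176, dn v = 0.9059001218649562
m = k² = 0.660274880329
D = 1 − m·sn²u·sn²v = 0.8273464434607168
cn(u+v) = (cn u·cn v − sn u·sn v·dn u·dn v)/D = 0.4444733395249554/0.8273464434607168 = 0.5372275943627229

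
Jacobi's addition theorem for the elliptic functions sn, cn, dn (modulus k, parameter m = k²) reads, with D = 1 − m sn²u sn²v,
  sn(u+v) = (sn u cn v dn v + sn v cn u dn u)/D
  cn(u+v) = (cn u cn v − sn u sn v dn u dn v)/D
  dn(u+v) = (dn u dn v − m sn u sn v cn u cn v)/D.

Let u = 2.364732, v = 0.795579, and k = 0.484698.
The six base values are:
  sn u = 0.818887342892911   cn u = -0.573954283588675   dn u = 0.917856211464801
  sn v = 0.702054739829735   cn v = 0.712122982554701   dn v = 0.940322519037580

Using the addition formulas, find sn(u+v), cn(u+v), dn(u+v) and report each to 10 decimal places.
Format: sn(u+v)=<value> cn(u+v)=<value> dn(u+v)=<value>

sn(u+v)=0.1935270299 cn(u+v)=-0.9810949438 dn(u+v)=0.9955908567

m = k² = 0.234932151204
D = 1 − m·sn²u·sn²v = 0.9223515619600191
sn(u+v) = (sn u·cn v·dn v + sn v·cn u·dn u)/D = 0.1784999583056278/0.9223515619600191 = 0.1935270298955326
cn(u+v) = (cn u·cn v − sn u·sn v·dn u·dn v)/D = -0.9049144538214516/0.9223515619600191 = -0.9810949437744614
dn(u+v) = (dn u·dn v − m·sn u·sn v·cn u·cn v)/D = 0.9182847817601718/0.9223515619600191 = 0.9955908567106394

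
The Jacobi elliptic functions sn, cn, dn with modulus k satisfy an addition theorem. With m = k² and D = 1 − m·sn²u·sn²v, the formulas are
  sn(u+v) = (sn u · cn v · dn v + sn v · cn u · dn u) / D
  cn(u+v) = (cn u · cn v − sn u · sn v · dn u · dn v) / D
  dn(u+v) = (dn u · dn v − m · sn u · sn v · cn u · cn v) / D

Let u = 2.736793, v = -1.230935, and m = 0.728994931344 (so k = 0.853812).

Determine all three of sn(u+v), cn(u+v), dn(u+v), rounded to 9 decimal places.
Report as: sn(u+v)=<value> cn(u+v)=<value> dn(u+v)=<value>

sn(u+v)=0.944565329 cn(u+v)=0.328323530 dn(u+v)=0.591259718

sn u = 0.9442351317094967, cn u = -0.3292719484644105, dn u = 0.5916440744311065
sn v = -0.8743313803203738, cn v = 0.4853294112116737, dn v = 0.6653690069551139
m = k² = 0.728994931344
D = 1 − m·sn²u·sn²v = 0.5031366648089139
sn(u+v) = (sn u·cn v·dn v + sn v·cn u·dn u)/D = 0.4752454490821944/0.5031366648089139 = 0.9445653285130546
cn(u+v) = (cn u·cn v − sn u·sn v·dn u·dn v)/D = 0.1651916057240826/0.5031366648089139 = 0.3283235297249122
dn(u+v) = (dn u·dn v − m·sn u·sn v·cn u·cn v)/D = 0.2974844426051259/0.5031366648089139 = 0.5912597181088113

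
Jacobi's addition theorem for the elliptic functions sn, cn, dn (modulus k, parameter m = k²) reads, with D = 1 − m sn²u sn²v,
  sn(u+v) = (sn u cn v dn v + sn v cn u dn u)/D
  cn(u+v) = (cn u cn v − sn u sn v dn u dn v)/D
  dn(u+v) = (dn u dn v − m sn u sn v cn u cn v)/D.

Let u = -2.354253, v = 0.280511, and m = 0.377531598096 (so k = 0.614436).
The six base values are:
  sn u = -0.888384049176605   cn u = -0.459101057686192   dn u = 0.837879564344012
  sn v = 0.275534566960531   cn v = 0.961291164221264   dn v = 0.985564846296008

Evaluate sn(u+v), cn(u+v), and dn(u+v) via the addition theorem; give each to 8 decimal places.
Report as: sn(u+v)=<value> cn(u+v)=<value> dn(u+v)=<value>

m = k² = 0.377531598096
D = 1 − m·sn²u·sn²v = 0.9773792504056213
sn(u+v) = (sn u·cn v·dn v + sn v·cn u·dn u)/D = -0.947658443207847/0.9773792504056213 = -0.969591325797596
cn(u+v) = (cn u·cn v − sn u·sn v·dn u·dn v)/D = -0.2391938003802233/0.9773792504056213 = -0.2447297712540507
dn(u+v) = (dn u·dn v − m·sn u·sn v·cn u·cn v)/D = 0.7850003083222557/0.9773792504056213 = 0.8031685837370431

sn(u+v)=-0.96959133 cn(u+v)=-0.24472977 dn(u+v)=0.80316858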